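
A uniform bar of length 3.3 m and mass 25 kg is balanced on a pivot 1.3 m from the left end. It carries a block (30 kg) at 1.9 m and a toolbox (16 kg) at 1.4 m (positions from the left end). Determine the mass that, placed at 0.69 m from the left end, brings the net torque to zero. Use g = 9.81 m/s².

m ≈ 46.5 kg

Take moments about the pivot (at 1.3 m from the left end).
Beam weight: 25 × 9.81 = 245.2 N down at 1.65 m → arm 0.35 m, τ = 245.2 × 0.35 = 85.82 N·m clockwise.
Block: 30 × 9.81 = 294.3 N down at 1.9 m → arm 0.6 m, τ = 294.3 × 0.6 = 176.6 N·m clockwise.
Toolbox: 16 × 9.81 = 157 N down at 1.4 m → arm 0.1 m, τ = 157 × 0.1 = 15.7 N·m clockwise.
Net moment of known loads = 278.1 N·m clockwise.
An unknown mass m at 0.69 m has arm 0.61 m; its moment is m·g·0.61 counterclockwise.
For rotational equilibrium, m × 9.81 × 0.61 = 278.1, so m = 278.1 / (9.81 × 0.61) = 46.5 kg.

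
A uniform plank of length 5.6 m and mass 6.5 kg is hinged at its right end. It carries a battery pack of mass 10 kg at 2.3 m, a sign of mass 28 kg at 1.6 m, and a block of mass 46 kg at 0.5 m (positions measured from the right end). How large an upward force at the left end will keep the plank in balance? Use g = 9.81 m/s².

F ≈ 191 N

Sum moments about the right end (the unknown pivot reaction has zero arm there).
Beam weight: 6.5 × 9.81 = 63.77 N down at 2.8 m → arm 2.8 m, τ = 63.77 × 2.8 = 178.6 N·m counterclockwise.
Battery pack: 10 × 9.81 = 98.1 N down at 2.3 m → arm 2.3 m, τ = 98.1 × 2.3 = 225.6 N·m counterclockwise.
Sign: 28 × 9.81 = 274.7 N down at 1.6 m → arm 1.6 m, τ = 274.7 × 1.6 = 439.5 N·m counterclockwise.
Block: 46 × 9.81 = 451.3 N down at 0.5 m → arm 0.5 m, τ = 451.3 × 0.5 = 225.7 N·m counterclockwise.
Net moment of the loads = 1069 N·m counterclockwise.
The upward force F acts at the left end, arm 5.6 m, giving F × 5.6 clockwise.
For rotational equilibrium, F × 5.6 = 1069, so F = 1069 / 5.6 = 191 N.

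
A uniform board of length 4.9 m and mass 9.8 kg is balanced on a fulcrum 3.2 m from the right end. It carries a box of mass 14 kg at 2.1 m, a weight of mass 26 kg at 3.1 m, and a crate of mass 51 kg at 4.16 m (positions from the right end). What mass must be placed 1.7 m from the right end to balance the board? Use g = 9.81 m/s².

Choose the fulcrum (at 3.2 m from the right end) as the axis so the support reaction has zero arm there.
Beam weight: 9.8 × 9.81 = 96.14 N down at 2.45 m → arm 0.75 m, τ = 96.14 × 0.75 = 72.11 N·m clockwise.
Box: 14 × 9.81 = 137.3 N down at 2.1 m → arm 1.1 m, τ = 137.3 × 1.1 = 151 N·m clockwise.
Weight: 26 × 9.81 = 255.1 N down at 3.1 m → arm 0.1 m, τ = 255.1 × 0.1 = 25.51 N·m clockwise.
Crate: 51 × 9.81 = 500.3 N down at 4.16 m → arm 0.96 m, τ = 500.3 × 0.96 = 480.3 N·m counterclockwise.
Net moment of known loads = 231.7 N·m counterclockwise.
An unknown mass m at 1.7 m has arm 1.5 m; its moment is m·g·1.5 clockwise.
Στ = 0 ⇒ m × 9.81 × 1.5 = 231.7 ⇒ m = 231.7 / (9.81 × 1.5) = 15.7 kg.

m ≈ 15.7 kg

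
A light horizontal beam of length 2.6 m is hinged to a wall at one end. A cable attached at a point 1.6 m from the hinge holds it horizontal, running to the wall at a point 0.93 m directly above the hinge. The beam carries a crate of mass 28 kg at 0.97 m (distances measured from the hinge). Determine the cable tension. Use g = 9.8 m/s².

T ≈ 331 N

Sum moments about the hinge (the unknown hinge reaction has zero arm there).
Crate: 28 × 9.8 = 274.4 N down at 0.97 m → arm 0.97 m, τ = 274.4 × 0.97 = 266.2 N·m clockwise.
Total clockwise load moment = 266.2 N·m.
The cable tension T acts at 1.6 m; only its component perpendicular to the beam, T sinθ, produces torque. sinθ = h/√(h²+d²) = 0.93/√(0.93²+1.6²) = 0.5025.
Στ = 0 ⇒ T × 1.6 × 0.5025 = 266.2 ⇒ T = 266.2 / 0.804 = 331 N.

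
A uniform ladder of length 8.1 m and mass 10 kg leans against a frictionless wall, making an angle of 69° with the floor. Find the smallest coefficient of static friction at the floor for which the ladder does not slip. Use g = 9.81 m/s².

μ_min ≈ 0.192

Choose the foot of the ladder as the axis so the floor normal and friction both act there and drop out.
Ladder weight 10×9.81 = 98.1 N acts at 4.05 m along the ladder; its horizontal arm is 4.05·cos69° = 1.451 m → τ = 142.3 N·m clockwise.
Wall normal N acts horizontally at the top; its moment arm is the height L sinθ = 8.1·sin69° = 7.562 m, counterclockwise.
Στ = 0 ⇒ N × 7.562 = 142.3 ⇒ N = 18.82 N.
ΣFx = 0 ⇒ f = N_wall = 18.82 N. ΣFy = 0 ⇒ N_floor = 98.1 N.
μ_min = f / N_floor = 18.82 / 98.1 = 0.192.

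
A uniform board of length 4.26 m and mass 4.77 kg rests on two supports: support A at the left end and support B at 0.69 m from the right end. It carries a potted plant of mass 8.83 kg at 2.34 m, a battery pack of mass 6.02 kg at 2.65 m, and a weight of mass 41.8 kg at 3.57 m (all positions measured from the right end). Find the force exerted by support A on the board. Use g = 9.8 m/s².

Sum moments about support B (its reaction then has zero moment arm).
Beam weight: 4.77 × 9.8 = 46.75 N down at 2.13 m → arm 1.44 m, τ = 46.75 × 1.44 = 67.32 N·m counterclockwise.
Potted plant: 8.83 × 9.8 = 86.53 N down at 2.34 m → arm 1.65 m, τ = 86.53 × 1.65 = 142.8 N·m counterclockwise.
Battery pack: 6.02 × 9.8 = 59 N down at 2.65 m → arm 1.96 m, τ = 59 × 1.96 = 115.6 N·m counterclockwise.
Weight: 41.8 × 9.8 = 409.6 N down at 3.57 m → arm 2.88 m, τ = 409.6 × 2.88 = 1180 N·m counterclockwise.
Net load moment about support B = 1506 N·m counterclockwise.
Reaction R at support A is upward at 4.26 m, arm 3.57 m → moment R × 3.57 clockwise.
Balancing moments: R × 3.57 = 1506, giving R = 422 N.

R_A ≈ 422 N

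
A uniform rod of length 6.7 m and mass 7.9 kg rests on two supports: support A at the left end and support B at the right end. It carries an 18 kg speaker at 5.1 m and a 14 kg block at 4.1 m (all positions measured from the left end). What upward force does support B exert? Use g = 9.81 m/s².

Take moments about support A.
Beam weight: 7.9 × 9.81 = 77.5 N down at 3.35 m → arm 3.35 m, τ = 77.5 × 3.35 = 259.6 N·m clockwise.
Speaker: 18 × 9.81 = 176.6 N down at 5.1 m → arm 5.1 m, τ = 176.6 × 5.1 = 900.7 N·m clockwise.
Block: 14 × 9.81 = 137.3 N down at 4.1 m → arm 4.1 m, τ = 137.3 × 4.1 = 562.9 N·m clockwise.
Net load moment about support A = 1723 N·m clockwise.
Reaction R at support B is upward at 6.7 m, arm 6.7 m → moment R × 6.7 counterclockwise.
For rotational equilibrium, R × 6.7 = 1723, so R = 257 N.

R_B ≈ 257 N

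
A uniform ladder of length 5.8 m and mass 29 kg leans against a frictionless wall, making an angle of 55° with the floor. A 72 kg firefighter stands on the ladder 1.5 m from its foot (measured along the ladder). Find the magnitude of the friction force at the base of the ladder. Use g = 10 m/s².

f ≈ 232 N

Sum moments about the foot of the ladder (the floor normal and friction both act there and drop out).
Ladder weight 29×10 = 290 N acts at 2.9 m along the ladder; its horizontal arm is 2.9·cos55° = 1.663 m → τ = 482.3 N·m clockwise.
Firefighter: 72×10 = 720 N at 1.5 m → arm 0.8604 m → τ = 619.5 N·m clockwise.
Wall normal N acts horizontally at the top; its moment arm is the height L sinθ = 5.8·sin55° = 4.751 m, counterclockwise.
Balancing moments: N × 4.751 = 1102, giving N = 232 N.
ΣFx = 0: friction at the foot balances the wall's push, so f = N_wall = 232 N.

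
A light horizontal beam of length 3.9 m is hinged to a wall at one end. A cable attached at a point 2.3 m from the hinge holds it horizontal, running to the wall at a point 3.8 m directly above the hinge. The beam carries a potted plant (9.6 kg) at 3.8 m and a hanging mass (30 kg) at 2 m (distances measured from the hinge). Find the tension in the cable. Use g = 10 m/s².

T ≈ 490 N

Taking torques about the hinge:
Potted plant: 9.6 × 10 = 96 N down at 3.8 m → arm 3.8 m, τ = 96 × 3.8 = 364.8 N·m clockwise.
Hanging mass: 30 × 10 = 300 N down at 2 m → arm 2 m, τ = 300 × 2 = 600 N·m clockwise.
Total clockwise load moment = 964.8 N·m.
The cable tension T acts at 2.3 m; only its component perpendicular to the beam, T sinθ, produces torque. sinθ = h/√(h²+d²) = 3.8/√(3.8²+2.3²) = 0.8555.
Setting net torque to zero: T × 2.3 × 0.8555 = 964.8 → T = 964.8 / 1.968 = 490 N.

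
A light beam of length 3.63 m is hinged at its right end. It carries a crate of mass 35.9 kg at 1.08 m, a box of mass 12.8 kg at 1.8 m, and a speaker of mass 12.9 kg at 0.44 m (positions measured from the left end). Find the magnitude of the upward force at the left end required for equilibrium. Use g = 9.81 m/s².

Take moments about the right end.
Crate: 35.9 × 9.81 = 352.2 N down at 1.08 m → arm 2.55 m, τ = 352.2 × 2.55 = 898.1 N·m counterclockwise.
Box: 12.8 × 9.81 = 125.6 N down at 1.8 m → arm 1.83 m, τ = 125.6 × 1.83 = 229.8 N·m counterclockwise.
Speaker: 12.9 × 9.81 = 126.5 N down at 0.44 m → arm 3.19 m, τ = 126.5 × 3.19 = 403.5 N·m counterclockwise.
Net moment of the loads = 1531 N·m counterclockwise.
The upward force F acts at the left end, arm 3.63 m, giving F × 3.63 clockwise.
Στ = 0 ⇒ F × 3.63 = 1531 ⇒ F = 1531 / 3.63 = 422 N.

F ≈ 422 N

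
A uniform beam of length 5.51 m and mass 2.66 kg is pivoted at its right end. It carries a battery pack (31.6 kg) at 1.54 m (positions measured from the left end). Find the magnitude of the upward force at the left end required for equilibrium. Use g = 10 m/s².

Choose the right end as the axis so the unknown pivot reaction has zero arm there.
Beam weight: 2.66 × 10 = 26.6 N down at 2.755 m → arm 2.755 m, τ = 26.6 × 2.755 = 73.28 N·m counterclockwise.
Battery pack: 31.6 × 10 = 316 N down at 1.54 m → arm 3.97 m, τ = 316 × 3.97 = 1255 N·m counterclockwise.
Net moment of the loads = 1328 N·m counterclockwise.
The upward force F acts at the left end, arm 5.51 m, giving F × 5.51 clockwise.
Setting net torque to zero: F × 5.51 = 1328 → F = 1328 / 5.51 = 241 N.

F ≈ 241 N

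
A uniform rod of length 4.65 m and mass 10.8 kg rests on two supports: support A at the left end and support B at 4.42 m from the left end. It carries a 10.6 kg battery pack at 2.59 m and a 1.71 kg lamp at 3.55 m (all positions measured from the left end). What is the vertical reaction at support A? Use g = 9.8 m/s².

R_A ≈ 96.5 N

Take moments about support B.
Beam weight: 10.8 × 9.8 = 105.8 N down at 2.325 m → arm 2.095 m, τ = 105.8 × 2.095 = 221.7 N·m counterclockwise.
Battery pack: 10.6 × 9.8 = 103.9 N down at 2.59 m → arm 1.83 m, τ = 103.9 × 1.83 = 190.1 N·m counterclockwise.
Lamp: 1.71 × 9.8 = 16.76 N down at 3.55 m → arm 0.87 m, τ = 16.76 × 0.87 = 14.58 N·m counterclockwise.
Net load moment about support B = 426.4 N·m counterclockwise.
Reaction R at support A is upward at 0 m, arm 4.42 m → moment R × 4.42 clockwise.
Στ = 0 ⇒ R × 4.42 = 426.4 ⇒ R = 96.5 N.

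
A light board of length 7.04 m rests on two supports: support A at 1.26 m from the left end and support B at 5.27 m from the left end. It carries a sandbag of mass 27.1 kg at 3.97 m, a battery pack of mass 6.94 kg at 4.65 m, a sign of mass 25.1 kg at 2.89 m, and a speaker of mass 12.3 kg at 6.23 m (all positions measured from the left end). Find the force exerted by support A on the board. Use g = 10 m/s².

Take moments about support B.
Sandbag: 27.1 × 10 = 271 N down at 3.97 m → arm 1.3 m, τ = 271 × 1.3 = 352.3 N·m counterclockwise.
Battery pack: 6.94 × 10 = 69.4 N down at 4.65 m → arm 0.62 m, τ = 69.4 × 0.62 = 43.03 N·m counterclockwise.
Sign: 25.1 × 10 = 251 N down at 2.89 m → arm 2.38 m, τ = 251 × 2.38 = 597.4 N·m counterclockwise.
Speaker: 12.3 × 10 = 123 N down at 6.23 m → arm 0.96 m, τ = 123 × 0.96 = 118.1 N·m clockwise.
Net load moment about support B = 874.6 N·m counterclockwise.
Reaction R at support A is upward at 1.26 m, arm 4.01 m → moment R × 4.01 clockwise.
Setting net torque to zero: R × 4.01 = 874.6 → R = 218 N.

R_A ≈ 218 N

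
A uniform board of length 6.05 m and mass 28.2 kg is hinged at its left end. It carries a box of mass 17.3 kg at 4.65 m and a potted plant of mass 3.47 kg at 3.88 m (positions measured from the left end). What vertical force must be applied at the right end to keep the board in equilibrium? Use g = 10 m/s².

F ≈ 296 N

Taking torques about the left end:
Beam weight: 28.2 × 10 = 282 N down at 3.025 m → arm 3.025 m, τ = 282 × 3.025 = 853 N·m clockwise.
Box: 17.3 × 10 = 173 N down at 4.65 m → arm 4.65 m, τ = 173 × 4.65 = 804.5 N·m clockwise.
Potted plant: 3.47 × 10 = 34.7 N down at 3.88 m → arm 3.88 m, τ = 34.7 × 3.88 = 134.6 N·m clockwise.
Net moment of the loads = 1792 N·m clockwise.
The upward force F acts at the right end, arm 6.05 m, giving F × 6.05 counterclockwise.
Setting net torque to zero: F × 6.05 = 1792 → F = 1792 / 6.05 = 296 N.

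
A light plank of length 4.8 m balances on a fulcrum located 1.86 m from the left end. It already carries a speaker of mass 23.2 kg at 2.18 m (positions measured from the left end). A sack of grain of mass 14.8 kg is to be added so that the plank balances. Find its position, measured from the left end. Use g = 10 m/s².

x ≈ 1.36 m from the left end

About the fulcrum (at 1.86 m from the left end):
Speaker: 23.2 × 10 = 232 N down at 2.18 m → arm 0.32 m, τ = 232 × 0.32 = 74.24 N·m clockwise.
Net moment of existing loads = 74.24 N·m clockwise.
The sack of grain weighs 14.8 × 10 = 148 N and must supply an equal counterclockwise moment, so its lever arm about the fulcrum is 74.24 / 148 = 0.502 m.
That puts it at 1.86 − 0.502 = 1.36 m from the left end.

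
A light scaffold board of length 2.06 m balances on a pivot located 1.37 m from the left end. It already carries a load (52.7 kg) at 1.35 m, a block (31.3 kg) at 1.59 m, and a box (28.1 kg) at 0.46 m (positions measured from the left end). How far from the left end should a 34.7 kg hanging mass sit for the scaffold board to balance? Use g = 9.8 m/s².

Taking torques about the pivot (at 1.37 m from the left end):
Load: 52.7 × 9.8 = 516.5 N down at 1.35 m → arm 0.02 m, τ = 516.5 × 0.02 = 10.33 N·m counterclockwise.
Block: 31.3 × 9.8 = 306.7 N down at 1.59 m → arm 0.22 m, τ = 306.7 × 0.22 = 67.47 N·m clockwise.
Box: 28.1 × 9.8 = 275.4 N down at 0.46 m → arm 0.91 m, τ = 275.4 × 0.91 = 250.6 N·m counterclockwise.
Net moment of existing loads = 193.5 N·m counterclockwise.
The hanging mass weighs 34.7 × 9.8 = 340.1 N and must supply an equal clockwise moment, so its lever arm about the pivot is 193.5 / 340.1 = 0.569 m.
That puts it at 1.37 + 0.569 = 1.94 m from the left end.

x ≈ 1.94 m from the left end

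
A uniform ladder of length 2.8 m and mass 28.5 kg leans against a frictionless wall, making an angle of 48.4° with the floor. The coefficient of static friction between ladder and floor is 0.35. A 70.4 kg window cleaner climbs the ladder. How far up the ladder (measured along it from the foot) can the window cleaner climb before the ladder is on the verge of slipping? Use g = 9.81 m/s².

Choose the foot of the ladder as the axis so the floor normal and friction both act there and drop out.
Ladder weight 28.5×9.81 = 279.6 N acts at 1.4 m along the ladder; its horizontal arm is 1.4·cos48.4° = 0.9295 m → τ = 259.9 N·m clockwise.
Window cleaner weight 70.4×9.81 = 690.6 N at distance d → arm d·cos48.4° → τ = 690.6·d·0.6639 clockwise.
Wall normal N at the top has arm L sinθ = 2.094 m counterclockwise, so Στ = 0 gives N·2.094 = 259.9 + 458.5·d.
ΣFy = 0 ⇒ N_floor = 970.2 N, so the maximum friction is μ_s·N_floor = 0.35×970.2 = 339.6 N. ΣFx = 0 ⇒ N_wall = f, so at the slipping point N = 339.6 N.
Substituting: 339.6×2.094 = 259.9 + 458.5·d ⇒ d = (711.1 − 259.9) / 458.5 = 0.984 m.

d ≈ 0.984 m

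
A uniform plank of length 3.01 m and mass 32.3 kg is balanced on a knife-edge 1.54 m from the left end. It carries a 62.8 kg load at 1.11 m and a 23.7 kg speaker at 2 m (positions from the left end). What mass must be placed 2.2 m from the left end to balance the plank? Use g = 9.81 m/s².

About the knife-edge (at 1.54 m from the left end):
Beam weight: 32.3 × 9.81 = 316.9 N down at 1.505 m → arm 0.035 m, τ = 316.9 × 0.035 = 11.09 N·m counterclockwise.
Load: 62.8 × 9.81 = 616.1 N down at 1.11 m → arm 0.43 m, τ = 616.1 × 0.43 = 264.9 N·m counterclockwise.
Speaker: 23.7 × 9.81 = 232.5 N down at 2 m → arm 0.46 m, τ = 232.5 × 0.46 = 107 N·m clockwise.
Net moment of known loads = 169 N·m counterclockwise.
An unknown mass m at 2.2 m has arm 0.66 m; its moment is m·g·0.66 clockwise.
Setting net torque to zero: m × 9.81 × 0.66 = 169 → m = 169 / (9.81 × 0.66) = 26.1 kg.

m ≈ 26.1 kg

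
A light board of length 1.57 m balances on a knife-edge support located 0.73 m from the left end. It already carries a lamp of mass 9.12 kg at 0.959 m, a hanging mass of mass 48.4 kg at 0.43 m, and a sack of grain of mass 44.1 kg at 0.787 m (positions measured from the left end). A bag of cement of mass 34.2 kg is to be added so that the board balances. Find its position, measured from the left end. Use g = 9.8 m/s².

Taking torques about the knife-edge support (at 0.73 m from the left end):
Lamp: 9.12 × 9.8 = 89.38 N down at 0.959 m → arm 0.229 m, τ = 89.38 × 0.229 = 20.47 N·m clockwise.
Hanging mass: 48.4 × 9.8 = 474.3 N down at 0.43 m → arm 0.3 m, τ = 474.3 × 0.3 = 142.3 N·m counterclockwise.
Sack of grain: 44.1 × 9.8 = 432.2 N down at 0.787 m → arm 0.057 m, τ = 432.2 × 0.057 = 24.64 N·m clockwise.
Net moment of existing loads = 97.19 N·m counterclockwise.
The bag of cement weighs 34.2 × 9.8 = 335.2 N and must supply an equal clockwise moment, so its lever arm about the knife-edge support is 97.19 / 335.2 = 0.29 m.
That puts it at 0.73 + 0.29 = 1.02 m from the left end.

x ≈ 1.02 m from the left end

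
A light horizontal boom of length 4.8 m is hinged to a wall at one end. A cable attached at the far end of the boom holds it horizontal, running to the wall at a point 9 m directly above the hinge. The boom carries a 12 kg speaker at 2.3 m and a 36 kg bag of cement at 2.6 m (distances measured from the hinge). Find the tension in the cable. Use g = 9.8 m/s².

T ≈ 280 N

Taking torques about the hinge:
Speaker: 12 × 9.8 = 117.6 N down at 2.3 m → arm 2.3 m, τ = 117.6 × 2.3 = 270.5 N·m clockwise.
Bag of cement: 36 × 9.8 = 352.8 N down at 2.6 m → arm 2.6 m, τ = 352.8 × 2.6 = 917.3 N·m clockwise.
Total clockwise load moment = 1188 N·m.
The cable tension T acts at 4.8 m; only its component perpendicular to the boom, T sinθ, produces torque. sinθ = h/√(h²+d²) = 9/√(9²+4.8²) = 0.8824.
Setting net torque to zero: T × 4.8 × 0.8824 = 1188 → T = 1188 / 4.236 = 280 N.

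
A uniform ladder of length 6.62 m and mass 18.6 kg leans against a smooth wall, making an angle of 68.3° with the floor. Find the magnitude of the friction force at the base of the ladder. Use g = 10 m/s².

About the foot of the ladder:
Ladder weight 18.6×10 = 186 N acts at 3.31 m along the ladder; its horizontal arm is 3.31·cos68.3° = 1.224 m → τ = 227.7 N·m clockwise.
Wall normal N acts horizontally at the top; its moment arm is the height L sinθ = 6.62·sin68.3° = 6.151 m, counterclockwise.
Setting net torque to zero: N × 6.151 = 227.7 → N = 37 N.
ΣFx = 0: friction at the foot balances the wall's push, so f = N_wall = 37 N.

f ≈ 37 N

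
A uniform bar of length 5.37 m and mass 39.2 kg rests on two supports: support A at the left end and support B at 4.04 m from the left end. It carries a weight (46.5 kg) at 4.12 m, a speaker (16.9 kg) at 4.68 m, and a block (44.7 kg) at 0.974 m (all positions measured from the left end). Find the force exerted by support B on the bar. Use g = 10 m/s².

Take moments about support A.
Beam weight: 39.2 × 10 = 392 N down at 2.685 m → arm 2.685 m, τ = 392 × 2.685 = 1053 N·m clockwise.
Weight: 46.5 × 10 = 465 N down at 4.12 m → arm 4.12 m, τ = 465 × 4.12 = 1916 N·m clockwise.
Speaker: 16.9 × 10 = 169 N down at 4.68 m → arm 4.68 m, τ = 169 × 4.68 = 790.9 N·m clockwise.
Block: 44.7 × 10 = 447 N down at 0.974 m → arm 0.974 m, τ = 447 × 0.974 = 435.4 N·m clockwise.
Net load moment about support A = 4195 N·m clockwise.
Reaction R at support B is upward at 4.04 m, arm 4.04 m → moment R × 4.04 counterclockwise.
Setting net torque to zero: R × 4.04 = 4195 → R = 1040 N.

R_B ≈ 1040 N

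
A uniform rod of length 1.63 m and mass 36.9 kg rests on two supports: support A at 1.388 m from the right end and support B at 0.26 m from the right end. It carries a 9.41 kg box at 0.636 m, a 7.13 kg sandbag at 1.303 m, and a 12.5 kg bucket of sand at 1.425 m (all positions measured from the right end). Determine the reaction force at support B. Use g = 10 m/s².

Sum moments about support A (its reaction then has zero moment arm).
Beam weight: 36.9 × 10 = 369 N down at 0.815 m → arm 0.573 m, τ = 369 × 0.573 = 211.4 N·m clockwise.
Box: 9.41 × 10 = 94.1 N down at 0.636 m → arm 0.752 m, τ = 94.1 × 0.752 = 70.76 N·m clockwise.
Sandbag: 7.13 × 10 = 71.3 N down at 1.303 m → arm 0.085 m, τ = 71.3 × 0.085 = 6.061 N·m clockwise.
Bucket of sand: 12.5 × 10 = 125 N down at 1.425 m → arm 0.037 m, τ = 125 × 0.037 = 4.625 N·m counterclockwise.
Net load moment about support A = 283.6 N·m clockwise.
Reaction R at support B is upward at 0.26 m, arm 1.128 m → moment R × 1.128 counterclockwise.
Στ = 0 ⇒ R × 1.128 = 283.6 ⇒ R = 251 N.

R_B ≈ 251 N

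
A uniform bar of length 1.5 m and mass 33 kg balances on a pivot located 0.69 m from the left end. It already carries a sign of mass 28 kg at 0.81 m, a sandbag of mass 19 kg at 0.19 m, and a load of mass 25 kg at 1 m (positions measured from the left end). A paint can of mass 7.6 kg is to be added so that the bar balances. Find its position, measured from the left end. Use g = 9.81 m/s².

Sum moments about the pivot (at 0.69 m from the left end) (the support reaction has zero arm there).
Beam weight: 33 × 9.81 = 323.7 N down at 0.75 m → arm 0.06 m, τ = 323.7 × 0.06 = 19.42 N·m clockwise.
Sign: 28 × 9.81 = 274.7 N down at 0.81 m → arm 0.12 m, τ = 274.7 × 0.12 = 32.96 N·m clockwise.
Sandbag: 19 × 9.81 = 186.4 N down at 0.19 m → arm 0.5 m, τ = 186.4 × 0.5 = 93.2 N·m counterclockwise.
Load: 25 × 9.81 = 245.2 N down at 1 m → arm 0.31 m, τ = 245.2 × 0.31 = 76.01 N·m clockwise.
Net moment of existing loads = 35.19 N·m clockwise.
The paint can weighs 7.6 × 9.81 = 74.56 N and must supply an equal counterclockwise moment, so its lever arm about the pivot is 35.19 / 74.56 = 0.472 m.
That puts it at 0.69 − 0.472 = 0.218 m from the left end.

x ≈ 0.218 m from the left end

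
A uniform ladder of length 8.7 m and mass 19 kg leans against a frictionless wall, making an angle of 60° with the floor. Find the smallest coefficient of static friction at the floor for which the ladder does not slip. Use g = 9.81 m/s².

Choose the foot of the ladder as the axis so the floor normal and friction both act there and drop out.
Ladder weight 19×9.81 = 186.4 N acts at 4.35 m along the ladder; its horizontal arm is 4.35·cos60° = 2.175 m → τ = 405.4 N·m clockwise.
Wall normal N acts horizontally at the top; its moment arm is the height L sinθ = 8.7·sin60° = 7.534 m, counterclockwise.
For rotational equilibrium, N × 7.534 = 405.4, so N = 53.81 N.
ΣFx = 0 ⇒ f = N_wall = 53.81 N. ΣFy = 0 ⇒ N_floor = 186.4 N.
μ_min = f / N_floor = 53.81 / 186.4 = 0.289.

μ_min ≈ 0.289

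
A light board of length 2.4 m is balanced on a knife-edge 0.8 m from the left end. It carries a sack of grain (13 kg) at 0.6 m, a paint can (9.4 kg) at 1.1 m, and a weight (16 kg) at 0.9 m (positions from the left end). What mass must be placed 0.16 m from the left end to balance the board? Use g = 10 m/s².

Choose the knife-edge (at 0.8 m from the left end) as the axis so the support reaction has zero arm there.
Sack of grain: 13 × 10 = 130 N down at 0.6 m → arm 0.2 m, τ = 130 × 0.2 = 26 N·m counterclockwise.
Paint can: 9.4 × 10 = 94 N down at 1.1 m → arm 0.3 m, τ = 94 × 0.3 = 28.2 N·m clockwise.
Weight: 16 × 10 = 160 N down at 0.9 m → arm 0.1 m, τ = 160 × 0.1 = 16 N·m clockwise.
Net moment of known loads = 18.2 N·m clockwise.
An unknown mass m at 0.16 m has arm 0.64 m; its moment is m·g·0.64 counterclockwise.
Setting net torque to zero: m × 10 × 0.64 = 18.2 → m = 18.2 / (10 × 0.64) = 2.84 kg.

m ≈ 2.84 kg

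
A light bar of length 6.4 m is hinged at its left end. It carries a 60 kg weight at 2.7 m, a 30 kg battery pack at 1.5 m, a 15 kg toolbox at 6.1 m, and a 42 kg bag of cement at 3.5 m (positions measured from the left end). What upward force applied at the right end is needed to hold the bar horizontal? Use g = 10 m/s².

F ≈ 696 N

Taking torques about the left end:
Weight: 60 × 10 = 600 N down at 2.7 m → arm 2.7 m, τ = 600 × 2.7 = 1620 N·m clockwise.
Battery pack: 30 × 10 = 300 N down at 1.5 m → arm 1.5 m, τ = 300 × 1.5 = 450 N·m clockwise.
Toolbox: 15 × 10 = 150 N down at 6.1 m → arm 6.1 m, τ = 150 × 6.1 = 915 N·m clockwise.
Bag of cement: 42 × 10 = 420 N down at 3.5 m → arm 3.5 m, τ = 420 × 3.5 = 1470 N·m clockwise.
Net moment of the loads = 4455 N·m clockwise.
The upward force F acts at the right end, arm 6.4 m, giving F × 6.4 counterclockwise.
Setting net torque to zero: F × 6.4 = 4455 → F = 4455 / 6.4 = 696 N.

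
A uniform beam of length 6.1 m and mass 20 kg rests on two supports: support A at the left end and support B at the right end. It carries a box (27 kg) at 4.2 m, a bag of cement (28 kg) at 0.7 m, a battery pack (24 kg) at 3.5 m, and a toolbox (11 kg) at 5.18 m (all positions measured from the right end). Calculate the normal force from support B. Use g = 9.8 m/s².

R_B ≈ 540 N

Taking torques about support A:
Beam weight: 20 × 9.8 = 196 N down at 3.05 m → arm 3.05 m, τ = 196 × 3.05 = 597.8 N·m clockwise.
Box: 27 × 9.8 = 264.6 N down at 4.2 m → arm 1.9 m, τ = 264.6 × 1.9 = 502.7 N·m clockwise.
Bag of cement: 28 × 9.8 = 274.4 N down at 0.7 m → arm 5.4 m, τ = 274.4 × 5.4 = 1482 N·m clockwise.
Battery pack: 24 × 9.8 = 235.2 N down at 3.5 m → arm 2.6 m, τ = 235.2 × 2.6 = 611.5 N·m clockwise.
Toolbox: 11 × 9.8 = 107.8 N down at 5.18 m → arm 0.92 m, τ = 107.8 × 0.92 = 99.18 N·m clockwise.
Net load moment about support A = 3293 N·m clockwise.
Reaction R at support B is upward at 0 m, arm 6.1 m → moment R × 6.1 counterclockwise.
Setting net torque to zero: R × 6.1 = 3293 → R = 540 N.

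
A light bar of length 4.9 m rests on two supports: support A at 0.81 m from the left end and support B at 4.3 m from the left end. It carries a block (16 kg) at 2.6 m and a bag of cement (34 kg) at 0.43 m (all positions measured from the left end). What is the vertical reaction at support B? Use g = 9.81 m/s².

R_B ≈ 44.2 N

Sum moments about support A (its reaction then has zero moment arm).
Block: 16 × 9.81 = 157 N down at 2.6 m → arm 1.79 m, τ = 157 × 1.79 = 281 N·m clockwise.
Bag of cement: 34 × 9.81 = 333.5 N down at 0.43 m → arm 0.38 m, τ = 333.5 × 0.38 = 126.7 N·m counterclockwise.
Net load moment about support A = 154.3 N·m clockwise.
Reaction R at support B is upward at 4.3 m, arm 3.49 m → moment R × 3.49 counterclockwise.
Balancing moments: R × 3.49 = 154.3, giving R = 44.2 N.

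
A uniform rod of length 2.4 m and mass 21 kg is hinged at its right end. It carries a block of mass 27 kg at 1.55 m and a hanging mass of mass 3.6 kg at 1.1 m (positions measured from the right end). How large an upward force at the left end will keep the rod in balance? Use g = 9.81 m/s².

F ≈ 290 N

Taking torques about the right end:
Beam weight: 21 × 9.81 = 206 N down at 1.2 m → arm 1.2 m, τ = 206 × 1.2 = 247.2 N·m counterclockwise.
Block: 27 × 9.81 = 264.9 N down at 1.55 m → arm 1.55 m, τ = 264.9 × 1.55 = 410.6 N·m counterclockwise.
Hanging mass: 3.6 × 9.81 = 35.32 N down at 1.1 m → arm 1.1 m, τ = 35.32 × 1.1 = 38.85 N·m counterclockwise.
Net moment of the loads = 696.6 N·m counterclockwise.
The upward force F acts at the left end, arm 2.4 m, giving F × 2.4 clockwise.
Setting net torque to zero: F × 2.4 = 696.6 → F = 696.6 / 2.4 = 290 N.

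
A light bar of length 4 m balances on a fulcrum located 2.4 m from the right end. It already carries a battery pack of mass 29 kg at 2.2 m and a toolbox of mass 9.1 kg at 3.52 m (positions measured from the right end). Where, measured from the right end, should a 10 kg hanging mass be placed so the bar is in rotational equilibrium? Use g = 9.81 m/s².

About the fulcrum (at 2.4 m from the right end):
Battery pack: 29 × 9.81 = 284.5 N down at 2.2 m → arm 0.2 m, τ = 284.5 × 0.2 = 56.9 N·m clockwise.
Toolbox: 9.1 × 9.81 = 89.27 N down at 3.52 m → arm 1.12 m, τ = 89.27 × 1.12 = 99.98 N·m counterclockwise.
Net moment of existing loads = 43.08 N·m counterclockwise.
The hanging mass weighs 10 × 9.81 = 98.1 N and must supply an equal clockwise moment, so its lever arm about the fulcrum is 43.08 / 98.1 = 0.439 m.
That puts it at 2.4 − 0.439 = 1.96 m from the right end.

x ≈ 1.96 m from the right end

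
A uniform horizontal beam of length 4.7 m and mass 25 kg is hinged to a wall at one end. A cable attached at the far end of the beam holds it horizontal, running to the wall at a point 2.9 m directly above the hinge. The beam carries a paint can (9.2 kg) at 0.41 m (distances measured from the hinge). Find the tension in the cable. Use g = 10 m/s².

T ≈ 253 N

Take moments about the hinge.
Beam weight: 25 × 10 = 250 N down at 2.35 m → arm 2.35 m, τ = 250 × 2.35 = 587.5 N·m clockwise.
Paint can: 9.2 × 10 = 92 N down at 0.41 m → arm 0.41 m, τ = 92 × 0.41 = 37.72 N·m clockwise.
Total clockwise load moment = 625.2 N·m.
The cable tension T acts at 4.7 m; only its component perpendicular to the beam, T sinθ, produces torque. sinθ = h/√(h²+d²) = 2.9/√(2.9²+4.7²) = 0.5251.
Στ = 0 ⇒ T × 4.7 × 0.5251 = 625.2 ⇒ T = 625.2 / 2.468 = 253 N.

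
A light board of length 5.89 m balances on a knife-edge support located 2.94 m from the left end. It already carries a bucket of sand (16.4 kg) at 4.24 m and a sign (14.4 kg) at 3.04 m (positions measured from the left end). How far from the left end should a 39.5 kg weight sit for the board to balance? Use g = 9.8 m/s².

x ≈ 2.36 m from the left end

Sum moments about the knife-edge support (at 2.94 m from the left end) (the support reaction has zero arm there).
Bucket of sand: 16.4 × 9.8 = 160.7 N down at 4.24 m → arm 1.3 m, τ = 160.7 × 1.3 = 208.9 N·m clockwise.
Sign: 14.4 × 9.8 = 141.1 N down at 3.04 m → arm 0.1 m, τ = 141.1 × 0.1 = 14.11 N·m clockwise.
Net moment of existing loads = 223 N·m clockwise.
The weight weighs 39.5 × 9.8 = 387.1 N and must supply an equal counterclockwise moment, so its lever arm about the knife-edge support is 223 / 387.1 = 0.576 m.
That puts it at 2.94 − 0.576 = 2.36 m from the left end.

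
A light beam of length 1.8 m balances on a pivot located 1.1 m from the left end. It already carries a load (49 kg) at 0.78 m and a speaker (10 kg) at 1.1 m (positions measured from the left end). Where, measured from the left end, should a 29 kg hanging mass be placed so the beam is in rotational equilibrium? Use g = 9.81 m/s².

Sum moments about the pivot (at 1.1 m from the left end) (the support reaction has zero arm there).
Load: 49 × 9.81 = 480.7 N down at 0.78 m → arm 0.32 m, τ = 480.7 × 0.32 = 153.8 N·m counterclockwise.
Speaker: acts at the pivot, moment arm 0 → no torque.
Net moment of existing loads = 153.8 N·m counterclockwise.
The hanging mass weighs 29 × 9.81 = 284.5 N and must supply an equal clockwise moment, so its lever arm about the pivot is 153.8 / 284.5 = 0.541 m.
That puts it at 1.1 + 0.541 = 1.64 m from the left end.

x ≈ 1.64 m from the left end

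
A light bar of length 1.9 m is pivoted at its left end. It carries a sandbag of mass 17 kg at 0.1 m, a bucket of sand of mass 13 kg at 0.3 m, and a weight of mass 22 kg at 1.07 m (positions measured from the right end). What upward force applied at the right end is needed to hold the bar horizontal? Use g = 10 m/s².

F ≈ 367 N

Take moments about the left end.
Sandbag: 17 × 10 = 170 N down at 0.1 m → arm 1.8 m, τ = 170 × 1.8 = 306 N·m clockwise.
Bucket of sand: 13 × 10 = 130 N down at 0.3 m → arm 1.6 m, τ = 130 × 1.6 = 208 N·m clockwise.
Weight: 22 × 10 = 220 N down at 1.07 m → arm 0.83 m, τ = 220 × 0.83 = 182.6 N·m clockwise.
Net moment of the loads = 696.6 N·m clockwise.
The upward force F acts at the right end, arm 1.9 m, giving F × 1.9 counterclockwise.
For rotational equilibrium, F × 1.9 = 696.6, so F = 696.6 / 1.9 = 367 N.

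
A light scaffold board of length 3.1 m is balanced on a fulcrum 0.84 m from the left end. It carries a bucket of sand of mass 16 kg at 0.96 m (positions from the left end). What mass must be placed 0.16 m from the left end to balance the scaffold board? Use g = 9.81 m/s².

Choose the fulcrum (at 0.84 m from the left end) as the axis so the support reaction has zero arm there.
Bucket of sand: 16 × 9.81 = 157 N down at 0.96 m → arm 0.12 m, τ = 157 × 0.12 = 18.84 N·m clockwise.
Net moment of known loads = 18.84 N·m clockwise.
An unknown mass m at 0.16 m has arm 0.68 m; its moment is m·g·0.68 counterclockwise.
Setting net torque to zero: m × 9.81 × 0.68 = 18.84 → m = 18.84 / (9.81 × 0.68) = 2.82 kg.

m ≈ 2.82 kg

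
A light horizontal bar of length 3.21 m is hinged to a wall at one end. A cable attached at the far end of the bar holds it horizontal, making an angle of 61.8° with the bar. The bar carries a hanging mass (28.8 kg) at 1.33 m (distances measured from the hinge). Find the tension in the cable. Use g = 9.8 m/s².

T ≈ 133 N

Taking torques about the hinge:
Hanging mass: 28.8 × 9.8 = 282.2 N down at 1.33 m → arm 1.33 m, τ = 282.2 × 1.33 = 375.3 N·m clockwise.
Total clockwise load moment = 375.3 N·m.
The cable tension T acts at 3.21 m; only its component perpendicular to the bar, T sinθ, produces torque. sin 61.8° = 0.8813.
For rotational equilibrium, T × 3.21 × 0.8813 = 375.3, so T = 375.3 / 2.829 = 133 N.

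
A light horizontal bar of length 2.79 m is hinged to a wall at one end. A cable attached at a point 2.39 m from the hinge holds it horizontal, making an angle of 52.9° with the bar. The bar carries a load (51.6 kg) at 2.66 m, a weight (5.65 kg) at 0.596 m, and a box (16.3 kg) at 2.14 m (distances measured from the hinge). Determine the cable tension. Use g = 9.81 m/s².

T ≈ 903 N

About the hinge:
Load: 51.6 × 9.81 = 506.2 N down at 2.66 m → arm 2.66 m, τ = 506.2 × 2.66 = 1346 N·m clockwise.
Weight: 5.65 × 9.81 = 55.43 N down at 0.596 m → arm 0.596 m, τ = 55.43 × 0.596 = 33.04 N·m clockwise.
Box: 16.3 × 9.81 = 159.9 N down at 2.14 m → arm 2.14 m, τ = 159.9 × 2.14 = 342.2 N·m clockwise.
Total clockwise load moment = 1721 N·m.
The cable tension T acts at 2.39 m; only its component perpendicular to the bar, T sinθ, produces torque. sin 52.9° = 0.7976.
For rotational equilibrium, T × 2.39 × 0.7976 = 1721, so T = 1721 / 1.906 = 903 N.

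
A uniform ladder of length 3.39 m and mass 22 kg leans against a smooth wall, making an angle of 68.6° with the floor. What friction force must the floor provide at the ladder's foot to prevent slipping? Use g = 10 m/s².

Take moments about the foot of the ladder.
Ladder weight 22×10 = 220 N acts at 1.695 m along the ladder; its horizontal arm is 1.695·cos68.6° = 0.6185 m → τ = 136.1 N·m clockwise.
Wall normal N acts horizontally at the top; its moment arm is the height L sinθ = 3.39·sin68.6° = 3.156 m, counterclockwise.
Balancing moments: N × 3.156 = 136.1, giving N = 43.1 N.
ΣFx = 0: friction at the foot balances the wall's push, so f = N_wall = 43.1 N.

f ≈ 43.1 N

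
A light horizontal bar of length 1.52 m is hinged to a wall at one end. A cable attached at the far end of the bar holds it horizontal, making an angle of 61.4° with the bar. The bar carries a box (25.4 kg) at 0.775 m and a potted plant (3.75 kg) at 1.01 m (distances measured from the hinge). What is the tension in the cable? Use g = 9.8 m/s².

T ≈ 172 N

About the hinge:
Box: 25.4 × 9.8 = 248.9 N down at 0.775 m → arm 0.775 m, τ = 248.9 × 0.775 = 192.9 N·m clockwise.
Potted plant: 3.75 × 9.8 = 36.75 N down at 1.01 m → arm 1.01 m, τ = 36.75 × 1.01 = 37.12 N·m clockwise.
Total clockwise load moment = 230 N·m.
The cable tension T acts at 1.52 m; only its component perpendicular to the bar, T sinθ, produces torque. sin 61.4° = 0.878.
For rotational equilibrium, T × 1.52 × 0.878 = 230, so T = 230 / 1.335 = 172 N.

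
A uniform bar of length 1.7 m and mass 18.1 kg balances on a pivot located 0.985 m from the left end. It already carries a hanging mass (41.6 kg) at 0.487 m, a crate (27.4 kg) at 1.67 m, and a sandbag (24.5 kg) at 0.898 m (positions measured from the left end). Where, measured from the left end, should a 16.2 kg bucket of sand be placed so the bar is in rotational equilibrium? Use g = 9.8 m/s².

Taking torques about the pivot (at 0.985 m from the left end):
Beam weight: 18.1 × 9.8 = 177.4 N down at 0.85 m → arm 0.135 m, τ = 177.4 × 0.135 = 23.95 N·m counterclockwise.
Hanging mass: 41.6 × 9.8 = 407.7 N down at 0.487 m → arm 0.498 m, τ = 407.7 × 0.498 = 203 N·m counterclockwise.
Crate: 27.4 × 9.8 = 268.5 N down at 1.67 m → arm 0.685 m, τ = 268.5 × 0.685 = 183.9 N·m clockwise.
Sandbag: 24.5 × 9.8 = 240.1 N down at 0.898 m → arm 0.087 m, τ = 240.1 × 0.087 = 20.89 N·m counterclockwise.
Net moment of existing loads = 63.94 N·m counterclockwise.
The bucket of sand weighs 16.2 × 9.8 = 158.8 N and must supply an equal clockwise moment, so its lever arm about the pivot is 63.94 / 158.8 = 0.403 m.
That puts it at 0.985 + 0.403 = 1.39 m from the left end.

x ≈ 1.39 m from the left end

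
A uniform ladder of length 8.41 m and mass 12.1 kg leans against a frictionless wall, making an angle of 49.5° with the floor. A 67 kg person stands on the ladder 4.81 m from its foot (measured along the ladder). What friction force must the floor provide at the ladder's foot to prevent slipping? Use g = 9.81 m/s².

f ≈ 372 N

Choose the foot of the ladder as the axis so the floor normal and friction both act there and drop out.
Ladder weight 12.1×9.81 = 118.7 N acts at 4.205 m along the ladder; its horizontal arm is 4.205·cos49.5° = 2.731 m → τ = 324.2 N·m clockwise.
Person: 67×9.81 = 657.3 N at 4.81 m → arm 3.124 m → τ = 2053 N·m clockwise.
Wall normal N acts horizontally at the top; its moment arm is the height L sinθ = 8.41·sin49.5° = 6.395 m, counterclockwise.
Setting net torque to zero: N × 6.395 = 2377 → N = 372 N.
ΣFx = 0: friction at the foot balances the wall's push, so f = N_wall = 372 N.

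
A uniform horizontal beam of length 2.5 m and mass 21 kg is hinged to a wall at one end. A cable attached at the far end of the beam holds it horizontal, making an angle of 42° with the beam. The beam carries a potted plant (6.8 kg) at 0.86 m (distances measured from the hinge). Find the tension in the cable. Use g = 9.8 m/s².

T ≈ 188 N

About the hinge:
Beam weight: 21 × 9.8 = 205.8 N down at 1.25 m → arm 1.25 m, τ = 205.8 × 1.25 = 257.2 N·m clockwise.
Potted plant: 6.8 × 9.8 = 66.64 N down at 0.86 m → arm 0.86 m, τ = 66.64 × 0.86 = 57.31 N·m clockwise.
Total clockwise load moment = 314.5 N·m.
The cable tension T acts at 2.5 m; only its component perpendicular to the beam, T sinθ, produces torque. sin 42° = 0.6691.
Balancing moments: T × 2.5 × 0.6691 = 314.5, giving T = 314.5 / 1.673 = 188 N.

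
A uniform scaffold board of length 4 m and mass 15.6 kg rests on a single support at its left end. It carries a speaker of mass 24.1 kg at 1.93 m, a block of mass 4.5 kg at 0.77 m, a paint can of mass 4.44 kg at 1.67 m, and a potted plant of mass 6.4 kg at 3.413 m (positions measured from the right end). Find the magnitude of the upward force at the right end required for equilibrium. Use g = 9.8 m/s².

F ≈ 269 N

Choose the left end as the axis so the unknown pivot reaction has zero arm there.
Beam weight: 15.6 × 9.8 = 152.9 N down at 2 m → arm 2 m, τ = 152.9 × 2 = 305.8 N·m clockwise.
Speaker: 24.1 × 9.8 = 236.2 N down at 1.93 m → arm 2.07 m, τ = 236.2 × 2.07 = 488.9 N·m clockwise.
Block: 4.5 × 9.8 = 44.1 N down at 0.77 m → arm 3.23 m, τ = 44.1 × 3.23 = 142.4 N·m clockwise.
Paint can: 4.44 × 9.8 = 43.51 N down at 1.67 m → arm 2.33 m, τ = 43.51 × 2.33 = 101.4 N·m clockwise.
Potted plant: 6.4 × 9.8 = 62.72 N down at 3.413 m → arm 0.587 m, τ = 62.72 × 0.587 = 36.82 N·m clockwise.
Net moment of the loads = 1075 N·m clockwise.
The upward force F acts at the right end, arm 4 m, giving F × 4 counterclockwise.
Setting net torque to zero: F × 4 = 1075 → F = 1075 / 4 = 269 N.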